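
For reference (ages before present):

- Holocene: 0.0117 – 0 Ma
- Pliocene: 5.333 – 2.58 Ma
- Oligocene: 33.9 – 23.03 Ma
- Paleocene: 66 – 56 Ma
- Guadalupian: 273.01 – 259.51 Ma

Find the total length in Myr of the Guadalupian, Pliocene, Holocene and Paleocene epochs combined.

Duration is start − end for each: (273.01 − 259.51) + (5.333 − 2.58) + (0.0117 − 0) + (66 − 56).
That is 13.5 + 2.753 + 0.0117 + 10, which totals 26.2647 million years.

26.2647 million years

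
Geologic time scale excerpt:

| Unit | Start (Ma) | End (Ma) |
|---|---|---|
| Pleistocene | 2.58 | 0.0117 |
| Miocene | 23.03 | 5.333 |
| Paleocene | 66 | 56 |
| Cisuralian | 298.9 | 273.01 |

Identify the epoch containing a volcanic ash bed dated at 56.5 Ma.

Paleocene

56.5 Ma lies between 66 and 56 Ma, so it falls in the Paleocene.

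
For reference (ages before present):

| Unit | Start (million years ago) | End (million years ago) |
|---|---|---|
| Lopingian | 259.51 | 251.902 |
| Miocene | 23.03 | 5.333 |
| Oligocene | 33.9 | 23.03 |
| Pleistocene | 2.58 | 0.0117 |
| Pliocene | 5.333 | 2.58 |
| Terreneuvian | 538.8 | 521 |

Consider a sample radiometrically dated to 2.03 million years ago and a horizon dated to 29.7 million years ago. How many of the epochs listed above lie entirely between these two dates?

2

The older date is 29.7 Ma and the younger is 2.03 Ma.
Epochs with start < 29.7 and end > 2.03 Ma: Miocene (23.03–5.333), Pliocene (5.333–2.58).
That is 2 complete epochs.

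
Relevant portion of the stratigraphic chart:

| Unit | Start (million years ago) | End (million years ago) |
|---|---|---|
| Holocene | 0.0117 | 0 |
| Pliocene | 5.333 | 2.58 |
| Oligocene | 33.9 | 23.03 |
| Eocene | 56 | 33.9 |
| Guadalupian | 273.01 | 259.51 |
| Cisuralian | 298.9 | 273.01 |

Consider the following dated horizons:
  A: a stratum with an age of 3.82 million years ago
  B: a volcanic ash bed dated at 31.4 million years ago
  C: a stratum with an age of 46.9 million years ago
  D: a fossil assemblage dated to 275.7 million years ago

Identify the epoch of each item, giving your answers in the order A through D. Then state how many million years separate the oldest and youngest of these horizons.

A — Pliocene; B — Oligocene; C — Eocene; D — Cisuralian; span 271.88 million years

Match each age against the start–end ranges in the excerpt: A = 3.82 Ma → Pliocene (5.333–2.58); B = 31.4 Ma → Oligocene (33.9–23.03); C = 46.9 Ma → Eocene (56–33.9); D = 275.7 Ma → Cisuralian (298.9–273.01).
The largest age is 275.7 Ma and the smallest is 3.82 Ma; their difference is 271.88 Myr.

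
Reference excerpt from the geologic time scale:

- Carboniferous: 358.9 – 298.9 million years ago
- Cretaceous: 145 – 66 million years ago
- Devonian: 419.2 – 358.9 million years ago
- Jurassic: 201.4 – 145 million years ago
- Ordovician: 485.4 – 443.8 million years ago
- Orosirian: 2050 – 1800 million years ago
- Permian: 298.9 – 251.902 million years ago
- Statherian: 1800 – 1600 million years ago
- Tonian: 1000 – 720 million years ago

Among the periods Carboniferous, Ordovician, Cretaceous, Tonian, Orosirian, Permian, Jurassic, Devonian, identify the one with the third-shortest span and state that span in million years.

Jurassic, 56.4 million years

Start − end for each: Carboniferous 358.9 − 298.9 = 60; Ordovician 485.4 − 443.8 = 41.6; Cretaceous 145 − 66 = 79; Tonian 1000 − 720 = 280; Orosirian 2050 − 1800 = 250; Permian 298.9 − 251.902 = 46.998; Jurassic 201.4 − 145 = 56.4; Devonian 419.2 − 358.9 = 60.3.
Ranking these from shortest: Ordovician < Permian < Jurassic < Carboniferous < Devonian < Cretaceous < Orosirian < Tonian.
Position 3 in that ranking is Jurassic, which lasted 56.4 Myr.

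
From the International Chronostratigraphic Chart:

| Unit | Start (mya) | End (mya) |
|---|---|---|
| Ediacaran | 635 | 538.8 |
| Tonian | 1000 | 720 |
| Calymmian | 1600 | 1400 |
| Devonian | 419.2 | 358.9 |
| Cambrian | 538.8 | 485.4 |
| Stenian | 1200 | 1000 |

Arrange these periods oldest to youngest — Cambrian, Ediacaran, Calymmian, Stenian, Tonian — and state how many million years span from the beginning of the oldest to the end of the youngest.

Calymmian, Stenian, Tonian, Ediacaran, Cambrian; total span 1114.6 Myr

Start ages (Ma): Calymmian 1600, Stenian 1200, Tonian 1000, Ediacaran 635, Cambrian 538.8.
Ordered oldest to youngest: Calymmian, Stenian, Tonian, Ediacaran, Cambrian.
Span = 1600 − 485.4 = 1114.6 Myr.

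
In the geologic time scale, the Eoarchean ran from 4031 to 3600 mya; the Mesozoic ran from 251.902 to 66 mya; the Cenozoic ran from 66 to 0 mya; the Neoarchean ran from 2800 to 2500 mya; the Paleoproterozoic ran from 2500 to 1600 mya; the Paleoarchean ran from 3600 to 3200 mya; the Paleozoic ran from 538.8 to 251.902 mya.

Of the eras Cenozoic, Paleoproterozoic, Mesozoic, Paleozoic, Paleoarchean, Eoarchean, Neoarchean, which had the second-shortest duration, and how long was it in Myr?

Start − end for each: Cenozoic 66 − 0 = 66; Paleoproterozoic 2500 − 1600 = 900; Mesozoic 251.902 − 66 = 185.902; Paleozoic 538.8 − 251.902 = 286.898; Paleoarchean 3600 − 3200 = 400; Eoarchean 4031 − 3600 = 431; Neoarchean 2800 − 2500 = 300.
Ranking these from shortest: Cenozoic < Mesozoic < Paleozoic < Neoarchean < Paleoarchean < Eoarchean < Paleoproterozoic.
Position 2 in that ranking is Mesozoic, which lasted 185.902 Myr.

Mesozoic, 185.902 million years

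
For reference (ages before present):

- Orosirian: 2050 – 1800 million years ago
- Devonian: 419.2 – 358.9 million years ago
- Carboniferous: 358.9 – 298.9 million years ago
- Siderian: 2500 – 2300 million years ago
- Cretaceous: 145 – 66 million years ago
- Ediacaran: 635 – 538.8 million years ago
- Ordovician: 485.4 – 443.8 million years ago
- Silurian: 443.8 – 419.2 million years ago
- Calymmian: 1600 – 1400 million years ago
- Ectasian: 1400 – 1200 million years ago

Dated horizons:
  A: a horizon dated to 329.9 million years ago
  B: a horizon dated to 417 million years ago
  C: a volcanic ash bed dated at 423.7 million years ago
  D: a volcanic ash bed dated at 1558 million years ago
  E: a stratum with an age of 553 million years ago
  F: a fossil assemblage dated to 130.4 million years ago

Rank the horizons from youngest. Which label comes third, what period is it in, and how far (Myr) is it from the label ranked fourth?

Smaller Ma means younger, so youngest first: F 130.4 < A 329.9 < B 417 < C 423.7 < E 553 < D 1558.
Counting 3 along gives B (417 Ma); the excerpt puts that inside the Devonian, 419.2–358.9 Ma.
Next in line is C (423.7 Ma), and 423.7 − 417 = 6.7 Myr.

B, in the Devonian; 6.7 million years to C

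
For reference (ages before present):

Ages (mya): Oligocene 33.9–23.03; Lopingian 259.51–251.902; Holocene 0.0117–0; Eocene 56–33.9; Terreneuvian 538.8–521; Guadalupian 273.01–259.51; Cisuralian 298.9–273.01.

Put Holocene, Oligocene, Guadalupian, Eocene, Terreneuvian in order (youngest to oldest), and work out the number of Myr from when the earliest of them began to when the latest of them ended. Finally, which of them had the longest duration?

From the excerpt: Holocene 0.0117–0; Oligocene 33.9–23.03; Guadalupian 273.01–259.51; Eocene 56–33.9; Terreneuvian 538.8–521 (Ma).
Larger Ma is earlier, so the oldest is Terreneuvian and the youngest is Holocene; youngest to oldest: Holocene, Oligocene, Eocene, Guadalupian, Terreneuvian.
Oldest start 538.8 minus youngest end 0 gives 538.8 Myr overall.
Individual lengths (start − end): Holocene 0.0117; Oligocene 10.87; Eocene 22.1; Terreneuvian 17.8; Guadalupian 13.5. The largest is Eocene at 22.1 Myr.

Holocene → Oligocene → Eocene → Guadalupian → Terreneuvian; total span 538.8 Myr; longest is Eocene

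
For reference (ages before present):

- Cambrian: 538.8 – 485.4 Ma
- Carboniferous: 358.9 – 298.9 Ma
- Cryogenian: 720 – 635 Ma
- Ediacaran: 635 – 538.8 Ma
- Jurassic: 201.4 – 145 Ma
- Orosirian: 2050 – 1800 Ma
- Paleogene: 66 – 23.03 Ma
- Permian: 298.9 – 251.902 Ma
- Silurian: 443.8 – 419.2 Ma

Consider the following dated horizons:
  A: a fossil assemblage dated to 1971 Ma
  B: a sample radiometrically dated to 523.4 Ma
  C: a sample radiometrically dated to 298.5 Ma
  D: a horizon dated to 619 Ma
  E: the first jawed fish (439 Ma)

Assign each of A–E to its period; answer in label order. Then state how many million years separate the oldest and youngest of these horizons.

A — Orosirian; B — Cambrian; C — Permian; D — Ediacaran; E — Silurian; span 1672.5 million years

A: 1971 Ma lies in 2050–1800 Ma, so Orosirian.
B: 523.4 Ma lies in 538.8–485.4 Ma, so Cambrian.
C: 298.5 Ma lies in 298.9–251.902 Ma, so Permian.
D: 619 Ma lies in 635–538.8 Ma, so Ediacaran.
E: 439 Ma lies in 443.8–419.2 Ma, so Silurian.
Oldest = 1971 Ma, youngest = 298.5 Ma → span 1672.5 Myr.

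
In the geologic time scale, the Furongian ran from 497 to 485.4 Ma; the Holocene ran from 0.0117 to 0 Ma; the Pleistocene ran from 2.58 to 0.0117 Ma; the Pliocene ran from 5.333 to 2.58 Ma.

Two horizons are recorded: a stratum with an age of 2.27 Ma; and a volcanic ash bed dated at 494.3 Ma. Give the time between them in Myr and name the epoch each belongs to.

492.03 million years apart; the first in the Pleistocene, the second in the Furongian

Elapsed time: 494.3 − 2.27 = 492.03 Myr.
2.27 Ma lies within 2.58–0.0117 Ma: Pleistocene.
494.3 Ma lies within 497–485.4 Ma: Furongian.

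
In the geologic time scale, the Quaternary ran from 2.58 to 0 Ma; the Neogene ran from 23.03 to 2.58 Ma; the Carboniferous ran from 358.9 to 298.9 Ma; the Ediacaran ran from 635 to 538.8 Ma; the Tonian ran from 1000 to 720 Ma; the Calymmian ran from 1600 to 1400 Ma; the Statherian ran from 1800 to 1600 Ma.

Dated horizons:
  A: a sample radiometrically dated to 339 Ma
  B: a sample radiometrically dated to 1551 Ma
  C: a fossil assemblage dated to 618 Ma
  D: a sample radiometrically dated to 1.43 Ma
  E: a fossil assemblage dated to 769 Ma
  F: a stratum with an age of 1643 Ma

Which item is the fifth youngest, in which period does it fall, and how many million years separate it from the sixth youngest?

B, in the Calymmian; 92 million years to F

Sorted youngest-first by Ma: D (1.43), A (339), C (618), E (769), B (1551), F (1643).
The fifth youngest is B at 1551 Ma, which lies in 1600–1400 Ma: the Calymmian.
The sixth youngest is F at 1643 Ma; separation = |1551 − 1643| = 92 Myr.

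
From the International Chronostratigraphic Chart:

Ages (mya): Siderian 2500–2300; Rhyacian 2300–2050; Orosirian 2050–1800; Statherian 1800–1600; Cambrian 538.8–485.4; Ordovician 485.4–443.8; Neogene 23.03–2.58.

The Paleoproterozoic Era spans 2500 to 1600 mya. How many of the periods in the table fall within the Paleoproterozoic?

4

Periods inside 2500–1600 Ma: Siderian, Rhyacian, Orosirian, Statherian — 4 in total.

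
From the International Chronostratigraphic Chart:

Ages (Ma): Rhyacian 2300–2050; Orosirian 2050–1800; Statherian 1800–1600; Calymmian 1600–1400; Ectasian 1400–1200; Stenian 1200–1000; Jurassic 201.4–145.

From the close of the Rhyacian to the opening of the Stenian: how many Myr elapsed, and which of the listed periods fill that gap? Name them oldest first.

850 million years; Orosirian, Statherian, Calymmian, Ectasian

End of Rhyacian = 2050 Ma; start of Stenian = 1200 Ma.
Gap = 2050 − 1200 = 850 Myr.
Periods wholly inside 2050–1200 Ma: Orosirian (2050–1800), Statherian (1800–1600), Calymmian (1600–1400), Ectasian (1400–1200).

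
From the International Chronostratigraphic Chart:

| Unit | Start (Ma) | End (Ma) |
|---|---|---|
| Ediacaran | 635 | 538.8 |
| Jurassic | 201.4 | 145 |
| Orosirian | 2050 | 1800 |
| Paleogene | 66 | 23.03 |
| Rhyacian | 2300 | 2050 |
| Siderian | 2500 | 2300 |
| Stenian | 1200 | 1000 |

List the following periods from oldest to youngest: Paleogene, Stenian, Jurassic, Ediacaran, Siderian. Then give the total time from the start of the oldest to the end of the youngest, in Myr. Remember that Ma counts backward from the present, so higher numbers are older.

From the excerpt: Paleogene 66–23.03; Stenian 1200–1000; Jurassic 201.4–145; Ediacaran 635–538.8; Siderian 2500–2300 (Ma).
Larger Ma is earlier, so the oldest is Siderian and the youngest is Paleogene; oldest to youngest: Siderian, Stenian, Ediacaran, Jurassic, Paleogene.
Oldest start 2500 minus youngest end 23.03 gives 2476.97 Myr overall.

Siderian, Stenian, Ediacaran, Jurassic, Paleogene; total span 2476.97 Myr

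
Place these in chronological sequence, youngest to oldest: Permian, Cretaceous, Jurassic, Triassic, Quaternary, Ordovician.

Era membership (oldest first within each) — Paleozoic: Ordovician, Permian; Mesozoic: Triassic, Jurassic, Cretaceous; Cenozoic: Quaternary. Paleozoic precedes Mesozoic, which precedes Cenozoic. Concatenating the groups in that era order and then reversing gives youngest to oldest.

Quaternary, Cretaceous, Jurassic, Triassic, Permian, Ordovician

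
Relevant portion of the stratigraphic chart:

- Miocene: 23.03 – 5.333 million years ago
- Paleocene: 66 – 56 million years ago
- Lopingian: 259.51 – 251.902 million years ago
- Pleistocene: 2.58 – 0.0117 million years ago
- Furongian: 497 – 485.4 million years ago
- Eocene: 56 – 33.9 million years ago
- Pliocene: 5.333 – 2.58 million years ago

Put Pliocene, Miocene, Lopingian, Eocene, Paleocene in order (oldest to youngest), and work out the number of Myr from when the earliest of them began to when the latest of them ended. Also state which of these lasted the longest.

Lopingian, Paleocene, Eocene, Miocene, Pliocene; total span 256.93 Myr; longest is Eocene

From the excerpt: Pliocene 5.333–2.58; Miocene 23.03–5.333; Lopingian 259.51–251.902; Eocene 56–33.9; Paleocene 66–56 (Ma).
Larger Ma is earlier, so the oldest is Lopingian and the youngest is Pliocene; oldest to youngest: Lopingian, Paleocene, Eocene, Miocene, Pliocene.
Oldest start 259.51 minus youngest end 2.58 gives 256.93 Myr overall.
Individual lengths (start − end): Miocene 17.697; Paleocene 10; Pliocene 2.753; Eocene 22.1; Lopingian 7.608. The largest is Eocene at 22.1 Myr.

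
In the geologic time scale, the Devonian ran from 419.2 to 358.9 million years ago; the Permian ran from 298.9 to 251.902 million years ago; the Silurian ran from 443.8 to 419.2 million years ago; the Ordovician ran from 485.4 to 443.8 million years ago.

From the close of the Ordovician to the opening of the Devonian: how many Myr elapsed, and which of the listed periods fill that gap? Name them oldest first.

24.6 million years; Silurian

End of Ordovician = 443.8 Ma; start of Devonian = 419.2 Ma.
Gap = 443.8 − 419.2 = 24.6 Myr.
Periods wholly inside 443.8–419.2 Ma: Silurian (443.8–419.2).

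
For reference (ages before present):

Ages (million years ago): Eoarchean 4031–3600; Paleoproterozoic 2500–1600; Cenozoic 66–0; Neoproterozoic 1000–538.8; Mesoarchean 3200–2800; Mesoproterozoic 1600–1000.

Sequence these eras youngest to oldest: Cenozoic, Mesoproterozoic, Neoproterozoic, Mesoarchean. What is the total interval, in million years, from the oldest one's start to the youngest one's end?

From the excerpt: Cenozoic 66–0; Mesoproterozoic 1600–1000; Neoproterozoic 1000–538.8; Mesoarchean 3200–2800 (Ma).
Larger Ma is earlier, so the oldest is Mesoarchean and the youngest is Cenozoic; youngest to oldest: Cenozoic, Neoproterozoic, Mesoproterozoic, Mesoarchean.
Oldest start 3200 minus youngest end 0 gives 3200 Myr overall.

Cenozoic, Neoproterozoic, Mesoproterozoic, Mesoarchean; total span 3200 Myr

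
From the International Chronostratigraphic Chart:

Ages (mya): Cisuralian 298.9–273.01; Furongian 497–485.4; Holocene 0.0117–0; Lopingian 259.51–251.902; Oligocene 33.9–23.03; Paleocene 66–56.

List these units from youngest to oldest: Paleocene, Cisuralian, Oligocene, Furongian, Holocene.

Sorting by start age (ascending Ma, since larger Ma = older): Holocene began 0.0117, Oligocene began 33.9, Paleocene began 66, Cisuralian began 298.9, Furongian began 497.

Holocene, then Oligocene, then Paleocene, then Cisuralian, then Furongian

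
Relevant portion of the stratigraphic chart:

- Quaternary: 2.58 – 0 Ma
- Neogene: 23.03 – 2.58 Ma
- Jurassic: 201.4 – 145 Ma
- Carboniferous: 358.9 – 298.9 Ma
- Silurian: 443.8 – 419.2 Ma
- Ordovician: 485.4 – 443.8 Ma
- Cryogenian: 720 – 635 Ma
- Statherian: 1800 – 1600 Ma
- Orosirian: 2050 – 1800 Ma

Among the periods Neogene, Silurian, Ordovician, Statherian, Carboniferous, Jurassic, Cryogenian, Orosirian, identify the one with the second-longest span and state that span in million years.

Durations: Neogene 20.45; Silurian 24.6; Ordovician 41.6; Statherian 200; Carboniferous 60; Jurassic 56.4; Cryogenian 85; Orosirian 250 Myr.
Sorted longest-first: Orosirian (250), Statherian (200), Cryogenian (85), Carboniferous (60), Jurassic (56.4), Ordovician (41.6), Silurian (24.6), Neogene (20.45).
The second longest is Statherian at 200 Myr.

Statherian, 200 million years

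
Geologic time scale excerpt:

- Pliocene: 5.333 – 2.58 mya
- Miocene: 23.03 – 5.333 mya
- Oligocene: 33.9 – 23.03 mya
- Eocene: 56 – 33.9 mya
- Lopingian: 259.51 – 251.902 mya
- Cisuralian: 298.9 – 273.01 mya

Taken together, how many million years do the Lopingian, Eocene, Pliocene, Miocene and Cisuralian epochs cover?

76.048 million years

Each duration: Lopingian = 7.608; Eocene = 22.1; Pliocene = 2.753; Miocene = 17.697; Cisuralian = 25.89.
Sum: 7.608 + 22.1 + 2.753 + 17.697 + 25.89 = 76.048 Myr.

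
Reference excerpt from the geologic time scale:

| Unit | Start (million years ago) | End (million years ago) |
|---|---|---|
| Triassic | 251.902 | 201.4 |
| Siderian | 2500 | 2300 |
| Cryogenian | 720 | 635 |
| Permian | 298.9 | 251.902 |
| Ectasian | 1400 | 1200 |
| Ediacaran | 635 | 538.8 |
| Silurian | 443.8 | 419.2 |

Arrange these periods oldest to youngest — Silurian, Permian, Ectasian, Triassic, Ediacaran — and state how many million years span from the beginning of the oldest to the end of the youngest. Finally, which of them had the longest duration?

Ectasian, Ediacaran, Silurian, Permian, Triassic; total span 1198.6 Myr; longest is Ectasian

Start ages (Ma): Ectasian 1400, Ediacaran 635, Silurian 443.8, Permian 298.9, Triassic 251.902.
Ordered oldest to youngest: Ectasian, Ediacaran, Silurian, Permian, Triassic.
Span = 1400 − 201.4 = 1198.6 Myr.
Durations: Silurian 24.6, Ectasian 200, Triassic 50.502, Permian 46.998, Ediacaran 96.2 → longest is Ectasian (200 Myr).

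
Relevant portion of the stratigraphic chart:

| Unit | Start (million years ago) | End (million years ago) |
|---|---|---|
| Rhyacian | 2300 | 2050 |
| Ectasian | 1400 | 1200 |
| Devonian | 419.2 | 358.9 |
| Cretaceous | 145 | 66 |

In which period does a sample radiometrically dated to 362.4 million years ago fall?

Devonian

362.4 Ma lies between 419.2 and 358.9 Ma, so it falls in the Devonian.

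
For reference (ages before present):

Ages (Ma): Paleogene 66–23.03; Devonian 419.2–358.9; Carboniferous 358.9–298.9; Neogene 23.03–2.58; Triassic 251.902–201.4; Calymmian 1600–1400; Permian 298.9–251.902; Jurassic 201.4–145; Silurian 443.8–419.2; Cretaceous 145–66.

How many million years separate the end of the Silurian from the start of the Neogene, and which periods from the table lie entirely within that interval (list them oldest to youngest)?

396.17 million years; Devonian, Carboniferous, Permian, Triassic, Jurassic, Cretaceous, Paleogene

End of Silurian = 419.2 Ma; start of Neogene = 23.03 Ma.
Gap = 419.2 − 23.03 = 396.17 Myr.
Periods wholly inside 419.2–23.03 Ma: Devonian (419.2–358.9), Carboniferous (358.9–298.9), Permian (298.9–251.902), Triassic (251.902–201.4), Jurassic (201.4–145), Cretaceous (145–66), Paleogene (66–23.03).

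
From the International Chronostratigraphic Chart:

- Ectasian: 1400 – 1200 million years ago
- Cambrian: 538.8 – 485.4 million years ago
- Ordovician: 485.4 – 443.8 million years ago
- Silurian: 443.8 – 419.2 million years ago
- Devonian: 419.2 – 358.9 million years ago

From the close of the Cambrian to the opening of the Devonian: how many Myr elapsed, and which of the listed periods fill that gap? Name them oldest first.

End of Cambrian = 485.4 Ma; start of Devonian = 419.2 Ma.
Gap = 485.4 − 419.2 = 66.2 Myr.
Periods wholly inside 485.4–419.2 Ma: Ordovician (485.4–443.8), Silurian (443.8–419.2).

66.2 million years; Ordovician, Silurian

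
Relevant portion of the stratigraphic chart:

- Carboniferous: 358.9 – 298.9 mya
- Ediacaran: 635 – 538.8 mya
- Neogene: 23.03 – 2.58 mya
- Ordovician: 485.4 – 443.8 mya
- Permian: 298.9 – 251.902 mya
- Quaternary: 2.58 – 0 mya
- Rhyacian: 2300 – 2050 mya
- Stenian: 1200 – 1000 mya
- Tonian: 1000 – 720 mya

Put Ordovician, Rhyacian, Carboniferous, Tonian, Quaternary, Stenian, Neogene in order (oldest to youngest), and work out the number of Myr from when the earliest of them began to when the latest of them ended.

Start ages (Ma): Rhyacian 2300, Stenian 1200, Tonian 1000, Ordovician 485.4, Carboniferous 358.9, Neogene 23.03, Quaternary 2.58.
Ordered oldest to youngest: Rhyacian, Stenian, Tonian, Ordovician, Carboniferous, Neogene, Quaternary.
Span = 2300 − 0 = 2300 Myr.

Rhyacian → Stenian → Tonian → Ordovician → Carboniferous → Neogene → Quaternary; total span 2300 Myr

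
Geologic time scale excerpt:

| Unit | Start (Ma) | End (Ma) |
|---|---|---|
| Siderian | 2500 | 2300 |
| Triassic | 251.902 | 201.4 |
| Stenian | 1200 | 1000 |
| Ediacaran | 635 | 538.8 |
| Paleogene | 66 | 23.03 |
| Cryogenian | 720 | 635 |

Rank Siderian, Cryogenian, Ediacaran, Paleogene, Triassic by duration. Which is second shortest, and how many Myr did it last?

Durations: Siderian 200; Cryogenian 85; Ediacaran 96.2; Paleogene 42.97; Triassic 50.502 Myr.
Sorted shortest-first: Paleogene (42.97), Triassic (50.502), Cryogenian (85), Ediacaran (96.2), Siderian (200).
The second shortest is Triassic at 50.502 Myr.

Triassic, 50.502 million years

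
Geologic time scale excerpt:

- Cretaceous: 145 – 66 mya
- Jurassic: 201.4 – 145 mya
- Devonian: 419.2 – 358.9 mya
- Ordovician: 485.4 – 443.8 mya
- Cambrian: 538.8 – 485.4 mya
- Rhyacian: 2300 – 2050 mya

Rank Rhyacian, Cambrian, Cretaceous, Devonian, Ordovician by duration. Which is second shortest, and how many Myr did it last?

Start − end for each: Rhyacian 2300 − 2050 = 250; Cambrian 538.8 − 485.4 = 53.4; Cretaceous 145 − 66 = 79; Devonian 419.2 − 358.9 = 60.3; Ordovician 485.4 − 443.8 = 41.6.
Ranking these from shortest: Ordovician < Cambrian < Devonian < Cretaceous < Rhyacian.
Position 2 in that ranking is Cambrian, which lasted 53.4 Myr.

Cambrian, 53.4 million years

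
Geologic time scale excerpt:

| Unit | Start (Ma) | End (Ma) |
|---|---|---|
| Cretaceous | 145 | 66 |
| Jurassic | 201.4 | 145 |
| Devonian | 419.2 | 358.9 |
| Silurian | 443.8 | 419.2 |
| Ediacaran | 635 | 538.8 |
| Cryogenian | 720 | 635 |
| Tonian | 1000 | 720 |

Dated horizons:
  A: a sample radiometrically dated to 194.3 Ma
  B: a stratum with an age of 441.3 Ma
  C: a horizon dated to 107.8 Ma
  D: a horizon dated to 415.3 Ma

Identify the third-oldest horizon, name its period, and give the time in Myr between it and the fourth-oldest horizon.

A, in the Jurassic; 86.5 million years to C

Sorted oldest-first by Ma: B (441.3), D (415.3), A (194.3), C (107.8).
The third oldest is A at 194.3 Ma, which lies in 201.4–145 Ma: the Jurassic.
The fourth oldest is C at 107.8 Ma; separation = |194.3 − 107.8| = 86.5 Myr.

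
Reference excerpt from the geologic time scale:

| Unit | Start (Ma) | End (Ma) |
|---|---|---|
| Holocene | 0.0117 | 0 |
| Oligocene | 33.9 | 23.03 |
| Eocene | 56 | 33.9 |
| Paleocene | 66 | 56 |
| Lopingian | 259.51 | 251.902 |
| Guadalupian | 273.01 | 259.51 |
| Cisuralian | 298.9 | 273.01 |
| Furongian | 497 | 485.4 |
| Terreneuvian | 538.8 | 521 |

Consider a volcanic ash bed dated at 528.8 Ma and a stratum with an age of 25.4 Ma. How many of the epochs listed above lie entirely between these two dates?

6

528.8 Ma sits inside the Terreneuvian (538.8–521) and 25.4 Ma inside the Oligocene (33.9–23.03); neither of those is wholly between the two dates.
The listed epochs lying completely between them are Furongian, Cisuralian, Guadalupian, Lopingian, Paleocene, Eocene — 6 in all.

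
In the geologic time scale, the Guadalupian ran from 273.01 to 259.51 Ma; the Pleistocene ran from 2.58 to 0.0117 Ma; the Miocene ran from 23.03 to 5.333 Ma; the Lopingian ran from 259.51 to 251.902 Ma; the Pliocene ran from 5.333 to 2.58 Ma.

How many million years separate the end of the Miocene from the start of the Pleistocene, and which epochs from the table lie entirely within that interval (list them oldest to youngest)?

The Miocene closes at 5.333 Ma and the Pleistocene opens at 2.58 Ma, so the interval is 5.333 − 2.58 = 2.753 Myr.
An epoch fits inside if it starts at or after 5.333 Ma and ends at or before 2.58 Ma; oldest first that gives Pliocene.

2.753 million years; Pliocene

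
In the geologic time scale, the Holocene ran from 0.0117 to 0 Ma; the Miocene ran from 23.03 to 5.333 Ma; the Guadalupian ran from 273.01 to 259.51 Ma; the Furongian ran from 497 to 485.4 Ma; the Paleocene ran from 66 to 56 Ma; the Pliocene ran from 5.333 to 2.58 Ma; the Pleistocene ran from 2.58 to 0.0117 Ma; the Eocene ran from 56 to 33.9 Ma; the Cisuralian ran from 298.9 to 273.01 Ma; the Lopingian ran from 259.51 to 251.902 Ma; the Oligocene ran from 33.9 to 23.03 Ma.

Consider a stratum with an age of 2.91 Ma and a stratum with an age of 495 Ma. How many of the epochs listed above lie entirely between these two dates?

495 Ma sits inside the Furongian (497–485.4) and 2.91 Ma inside the Pliocene (5.333–2.58); neither of those is wholly between the two dates.
The listed epochs lying completely between them are Cisuralian, Guadalupian, Lopingian, Paleocene, Eocene, Oligocene, Miocene — 7 in all.

7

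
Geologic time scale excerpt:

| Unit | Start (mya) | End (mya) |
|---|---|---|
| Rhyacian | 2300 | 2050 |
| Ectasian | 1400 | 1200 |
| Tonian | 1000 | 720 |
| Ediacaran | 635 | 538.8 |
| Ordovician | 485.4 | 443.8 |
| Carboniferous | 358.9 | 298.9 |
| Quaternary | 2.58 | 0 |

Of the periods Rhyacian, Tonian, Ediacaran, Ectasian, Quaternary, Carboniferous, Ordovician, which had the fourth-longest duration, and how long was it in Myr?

Start − end for each: Rhyacian 2300 − 2050 = 250; Tonian 1000 − 720 = 280; Ediacaran 635 − 538.8 = 96.2; Ectasian 1400 − 1200 = 200; Quaternary 2.58 − 0 = 2.58; Carboniferous 358.9 − 298.9 = 60; Ordovician 485.4 − 443.8 = 41.6.
Ranking these from longest: Tonian > Rhyacian > Ectasian > Ediacaran > Carboniferous > Ordovician > Quaternary.
Position 4 in that ranking is Ediacaran, which lasted 96.2 Myr.

Ediacaran, 96.2 million years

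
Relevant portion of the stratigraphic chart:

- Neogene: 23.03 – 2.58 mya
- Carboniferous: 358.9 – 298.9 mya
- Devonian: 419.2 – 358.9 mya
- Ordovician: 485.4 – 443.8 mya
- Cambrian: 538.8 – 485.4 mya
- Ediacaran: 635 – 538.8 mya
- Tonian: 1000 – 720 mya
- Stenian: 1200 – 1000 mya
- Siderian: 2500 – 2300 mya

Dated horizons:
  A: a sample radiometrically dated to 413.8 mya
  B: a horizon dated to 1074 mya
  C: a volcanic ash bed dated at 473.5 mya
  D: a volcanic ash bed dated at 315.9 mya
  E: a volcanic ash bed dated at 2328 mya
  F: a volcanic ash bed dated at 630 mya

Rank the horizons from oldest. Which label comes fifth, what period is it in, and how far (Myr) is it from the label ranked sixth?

A, in the Devonian; 97.9 million years to D

Larger Ma means older, so oldest first: E 2328 > B 1074 > F 630 > C 473.5 > A 413.8 > D 315.9.
Counting 5 along gives A (413.8 Ma); the excerpt puts that inside the Devonian, 419.2–358.9 Ma.
Next in line is D (315.9 Ma), and 413.8 − 315.9 = 97.9 Myr.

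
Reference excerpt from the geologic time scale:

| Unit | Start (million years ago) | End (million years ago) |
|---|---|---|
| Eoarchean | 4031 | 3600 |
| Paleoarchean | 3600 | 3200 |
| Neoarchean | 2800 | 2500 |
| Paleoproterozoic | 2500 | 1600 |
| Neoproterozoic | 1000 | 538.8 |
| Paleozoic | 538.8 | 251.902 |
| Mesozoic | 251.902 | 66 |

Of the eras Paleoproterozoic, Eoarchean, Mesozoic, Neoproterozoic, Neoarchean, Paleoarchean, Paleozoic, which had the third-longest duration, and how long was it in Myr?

Durations: Paleoproterozoic 900; Eoarchean 431; Mesozoic 185.902; Neoproterozoic 461.2; Neoarchean 300; Paleoarchean 400; Paleozoic 286.898 Myr.
Sorted longest-first: Paleoproterozoic (900), Neoproterozoic (461.2), Eoarchean (431), Paleoarchean (400), Neoarchean (300), Paleozoic (286.898), Mesozoic (185.902).
The third longest is Eoarchean at 431 Myr.

Eoarchean, 431 million years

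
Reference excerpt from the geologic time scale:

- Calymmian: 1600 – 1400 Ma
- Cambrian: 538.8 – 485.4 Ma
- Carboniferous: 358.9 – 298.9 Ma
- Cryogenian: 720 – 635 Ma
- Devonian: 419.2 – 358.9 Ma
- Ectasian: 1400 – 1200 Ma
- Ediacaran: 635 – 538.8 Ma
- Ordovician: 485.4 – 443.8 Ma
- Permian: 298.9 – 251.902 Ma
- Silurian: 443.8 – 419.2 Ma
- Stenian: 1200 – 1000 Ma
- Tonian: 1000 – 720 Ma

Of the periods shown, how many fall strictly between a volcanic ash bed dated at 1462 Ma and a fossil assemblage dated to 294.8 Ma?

10

The older date is 1462 Ma and the younger is 294.8 Ma.
Periods with start < 1462 and end > 294.8 Ma: Ectasian (1400–1200), Stenian (1200–1000), Tonian (1000–720), Cryogenian (720–635), Ediacaran (635–538.8), Cambrian (538.8–485.4), Ordovician (485.4–443.8), Silurian (443.8–419.2), Devonian (419.2–358.9), Carboniferous (358.9–298.9).
That is 10 complete periods.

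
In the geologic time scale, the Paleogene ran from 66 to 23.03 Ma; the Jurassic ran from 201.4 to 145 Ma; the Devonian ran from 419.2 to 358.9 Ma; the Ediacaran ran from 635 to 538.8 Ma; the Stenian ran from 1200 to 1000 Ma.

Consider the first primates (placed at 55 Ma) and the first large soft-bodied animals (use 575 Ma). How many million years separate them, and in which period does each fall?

Elapsed time: 575 − 55 = 520 Myr.
55 Ma lies within 66–23.03 Ma: Paleogene.
575 Ma lies within 635–538.8 Ma: Ediacaran.

520 million years apart; the first in the Paleogene, the second in the Ediacaran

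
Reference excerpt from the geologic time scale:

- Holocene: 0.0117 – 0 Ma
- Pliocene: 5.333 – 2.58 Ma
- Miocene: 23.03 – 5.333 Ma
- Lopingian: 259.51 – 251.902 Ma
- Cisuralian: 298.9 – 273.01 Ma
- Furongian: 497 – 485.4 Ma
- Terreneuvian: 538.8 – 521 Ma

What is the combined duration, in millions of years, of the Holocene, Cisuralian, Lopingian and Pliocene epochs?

36.2627 million years

Duration is start − end for each: (0.0117 − 0) + (298.9 − 273.01) + (259.51 − 251.902) + (5.333 − 2.58).
That is 0.0117 + 25.89 + 7.608 + 2.753, which totals 36.2627 million years.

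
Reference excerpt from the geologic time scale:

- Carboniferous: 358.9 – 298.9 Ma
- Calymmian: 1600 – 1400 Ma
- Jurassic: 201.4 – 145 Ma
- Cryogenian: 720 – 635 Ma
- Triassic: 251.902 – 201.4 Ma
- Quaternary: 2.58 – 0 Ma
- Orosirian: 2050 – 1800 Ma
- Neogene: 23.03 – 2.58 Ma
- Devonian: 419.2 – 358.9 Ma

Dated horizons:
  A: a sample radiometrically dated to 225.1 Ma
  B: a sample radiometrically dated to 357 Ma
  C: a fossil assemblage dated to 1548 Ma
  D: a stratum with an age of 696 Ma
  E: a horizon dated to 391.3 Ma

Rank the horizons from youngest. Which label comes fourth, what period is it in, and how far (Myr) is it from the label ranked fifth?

Sorted youngest-first by Ma: A (225.1), B (357), E (391.3), D (696), C (1548).
The fourth youngest is D at 696 Ma, which lies in 720–635 Ma: the Cryogenian.
The fifth youngest is C at 1548 Ma; separation = |696 − 1548| = 852 Myr.

D, in the Cryogenian; 852 million years to C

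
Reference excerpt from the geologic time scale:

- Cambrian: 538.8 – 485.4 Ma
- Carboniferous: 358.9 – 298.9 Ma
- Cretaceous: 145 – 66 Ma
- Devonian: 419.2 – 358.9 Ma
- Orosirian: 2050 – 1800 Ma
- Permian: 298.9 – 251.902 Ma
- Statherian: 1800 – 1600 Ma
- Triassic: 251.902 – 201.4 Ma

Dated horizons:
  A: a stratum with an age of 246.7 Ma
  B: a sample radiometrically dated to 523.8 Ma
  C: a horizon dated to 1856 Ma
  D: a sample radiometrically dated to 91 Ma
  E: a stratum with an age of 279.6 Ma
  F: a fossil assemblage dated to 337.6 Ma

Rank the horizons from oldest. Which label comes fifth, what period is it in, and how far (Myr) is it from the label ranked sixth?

A, in the Triassic; 155.7 million years to D

Sorted oldest-first by Ma: C (1856), B (523.8), F (337.6), E (279.6), A (246.7), D (91).
The fifth oldest is A at 246.7 Ma, which lies in 251.902–201.4 Ma: the Triassic.
The sixth oldest is D at 91 Ma; separation = |246.7 − 91| = 155.7 Myr.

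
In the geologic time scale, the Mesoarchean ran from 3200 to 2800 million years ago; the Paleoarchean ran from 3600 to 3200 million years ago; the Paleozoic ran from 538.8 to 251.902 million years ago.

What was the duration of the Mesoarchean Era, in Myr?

3200 − 2800 = 400 million years.

400 million years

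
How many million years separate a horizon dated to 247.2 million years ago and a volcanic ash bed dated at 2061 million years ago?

2061 − 247.2 = 1813.8 million years.

1813.8 million years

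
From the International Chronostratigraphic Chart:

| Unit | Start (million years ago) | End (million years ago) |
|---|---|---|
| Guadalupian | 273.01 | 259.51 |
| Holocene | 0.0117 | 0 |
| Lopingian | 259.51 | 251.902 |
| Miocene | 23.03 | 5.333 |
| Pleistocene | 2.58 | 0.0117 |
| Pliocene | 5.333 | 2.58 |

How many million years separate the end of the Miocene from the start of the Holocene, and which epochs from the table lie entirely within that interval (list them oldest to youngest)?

End of Miocene = 5.333 Ma; start of Holocene = 0.0117 Ma.
Gap = 5.333 − 0.0117 = 5.3213 Myr.
Epochs wholly inside 5.333–0.0117 Ma: Pliocene (5.333–2.58), Pleistocene (2.58–0.0117).

5.3213 million years; Pliocene, Pleistocene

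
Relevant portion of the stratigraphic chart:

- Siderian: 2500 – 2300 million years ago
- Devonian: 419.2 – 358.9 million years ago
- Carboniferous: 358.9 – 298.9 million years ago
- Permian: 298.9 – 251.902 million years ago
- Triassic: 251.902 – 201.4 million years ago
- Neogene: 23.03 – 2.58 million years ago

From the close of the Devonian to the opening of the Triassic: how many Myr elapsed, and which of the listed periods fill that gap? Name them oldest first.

106.998 million years; Carboniferous, Permian

The Devonian closes at 358.9 Ma and the Triassic opens at 251.902 Ma, so the interval is 358.9 − 251.902 = 106.998 Myr.
A period fits inside if it starts at or after 358.9 Ma and ends at or before 251.902 Ma; oldest first that gives Carboniferous, Permian.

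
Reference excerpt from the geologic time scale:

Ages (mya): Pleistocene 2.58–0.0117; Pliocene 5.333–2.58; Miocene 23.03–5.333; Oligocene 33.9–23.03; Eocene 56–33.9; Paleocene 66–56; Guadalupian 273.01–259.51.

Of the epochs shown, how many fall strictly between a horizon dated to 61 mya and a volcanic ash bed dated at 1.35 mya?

4

The older date is 61 Ma and the younger is 1.35 Ma.
Epochs with start < 61 and end > 1.35 Ma: Eocene (56–33.9), Oligocene (33.9–23.03), Miocene (23.03–5.333), Pliocene (5.333–2.58).
That is 4 complete epochs.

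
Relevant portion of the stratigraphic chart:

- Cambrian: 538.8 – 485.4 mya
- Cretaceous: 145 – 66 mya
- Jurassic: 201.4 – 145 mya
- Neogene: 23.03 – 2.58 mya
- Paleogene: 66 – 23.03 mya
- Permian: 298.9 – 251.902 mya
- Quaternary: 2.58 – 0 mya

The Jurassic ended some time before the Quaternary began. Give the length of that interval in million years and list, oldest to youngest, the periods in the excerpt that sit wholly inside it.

End of Jurassic = 145 Ma; start of Quaternary = 2.58 Ma.
Gap = 145 − 2.58 = 142.42 Myr.
Periods wholly inside 145–2.58 Ma: Cretaceous (145–66), Paleogene (66–23.03), Neogene (23.03–2.58).

142.42 million years; Cretaceous, Paleogene, Neogene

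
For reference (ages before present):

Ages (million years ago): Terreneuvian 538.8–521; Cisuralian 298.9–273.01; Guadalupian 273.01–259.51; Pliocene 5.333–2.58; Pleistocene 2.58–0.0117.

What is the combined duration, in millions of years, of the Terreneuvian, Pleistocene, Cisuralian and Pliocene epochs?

49.0113 million years

Each duration: Terreneuvian = 17.8; Pleistocene = 2.5683; Cisuralian = 25.89; Pliocene = 2.753.
Sum: 17.8 + 2.5683 + 25.89 + 2.753 = 49.0113 Myr.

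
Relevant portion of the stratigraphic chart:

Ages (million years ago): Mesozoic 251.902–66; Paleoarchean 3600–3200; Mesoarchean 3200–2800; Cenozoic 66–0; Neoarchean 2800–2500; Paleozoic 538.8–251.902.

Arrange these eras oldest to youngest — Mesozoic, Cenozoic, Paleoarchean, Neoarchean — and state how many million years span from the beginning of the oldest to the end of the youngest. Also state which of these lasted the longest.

Paleoarchean → Neoarchean → Mesozoic → Cenozoic; total span 3600 Myr; longest is Paleoarchean

From the excerpt: Mesozoic 251.902–66; Cenozoic 66–0; Paleoarchean 3600–3200; Neoarchean 2800–2500 (Ma).
Larger Ma is earlier, so the oldest is Paleoarchean and the youngest is Cenozoic; oldest to youngest: Paleoarchean, Neoarchean, Mesozoic, Cenozoic.
Oldest start 3600 minus youngest end 0 gives 3600 Myr overall.
Individual lengths (start − end): Cenozoic 66; Mesozoic 185.902; Neoarchean 300; Paleoarchean 400. The largest is Paleoarchean at 400 Myr.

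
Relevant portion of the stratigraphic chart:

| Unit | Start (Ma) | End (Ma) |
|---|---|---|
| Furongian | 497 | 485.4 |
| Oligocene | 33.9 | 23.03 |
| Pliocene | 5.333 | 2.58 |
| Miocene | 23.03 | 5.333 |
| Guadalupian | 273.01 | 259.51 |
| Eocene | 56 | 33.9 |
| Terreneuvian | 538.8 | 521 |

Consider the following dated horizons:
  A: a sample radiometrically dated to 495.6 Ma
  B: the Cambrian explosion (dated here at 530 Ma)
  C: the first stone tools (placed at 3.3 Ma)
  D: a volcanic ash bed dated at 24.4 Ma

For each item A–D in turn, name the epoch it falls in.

A — Furongian; B — Terreneuvian; C — Pliocene; D — Oligocene

Match each age against the start–end ranges in the excerpt: A = 495.6 Ma → Furongian (497–485.4); B = 530 Ma → Terreneuvian (538.8–521); C = 3.3 Ma → Pliocene (5.333–2.58); D = 24.4 Ma → Oligocene (33.9–23.03).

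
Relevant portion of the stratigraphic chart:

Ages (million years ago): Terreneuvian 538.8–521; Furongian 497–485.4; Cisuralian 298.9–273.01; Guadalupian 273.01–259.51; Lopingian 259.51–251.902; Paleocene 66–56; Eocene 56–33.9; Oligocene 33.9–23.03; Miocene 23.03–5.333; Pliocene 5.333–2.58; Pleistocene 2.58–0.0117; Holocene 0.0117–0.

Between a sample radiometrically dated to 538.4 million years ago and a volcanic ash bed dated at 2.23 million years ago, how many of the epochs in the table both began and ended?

The older date is 538.4 Ma and the younger is 2.23 Ma.
Epochs with start < 538.4 and end > 2.23 Ma: Furongian (497–485.4), Cisuralian (298.9–273.01), Guadalupian (273.01–259.51), Lopingian (259.51–251.902), Paleocene (66–56), Eocene (56–33.9), Oligocene (33.9–23.03), Miocene (23.03–5.333), Pliocene (5.333–2.58).
That is 9 complete epochs.

9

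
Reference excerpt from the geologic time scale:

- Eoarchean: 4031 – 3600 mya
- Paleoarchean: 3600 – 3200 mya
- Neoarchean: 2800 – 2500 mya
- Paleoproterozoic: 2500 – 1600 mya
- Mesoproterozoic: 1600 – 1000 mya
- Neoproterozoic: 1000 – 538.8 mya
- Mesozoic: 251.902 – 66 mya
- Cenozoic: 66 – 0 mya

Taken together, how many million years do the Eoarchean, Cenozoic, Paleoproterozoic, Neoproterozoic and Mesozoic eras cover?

2044.102 million years

Each duration: Eoarchean = 431; Cenozoic = 66; Paleoproterozoic = 900; Neoproterozoic = 461.2; Mesozoic = 185.902.
Sum: 431 + 66 + 900 + 461.2 + 185.902 = 2044.102 Myr.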